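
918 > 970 False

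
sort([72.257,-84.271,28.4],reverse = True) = [72.257,28.4,-84.271]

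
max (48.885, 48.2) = 48.885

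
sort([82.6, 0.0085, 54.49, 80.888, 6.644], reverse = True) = [82.6, 80.888, 54.49, 6.644, 0.0085]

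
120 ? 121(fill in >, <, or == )<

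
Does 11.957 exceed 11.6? Yes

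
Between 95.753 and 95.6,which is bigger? 95.753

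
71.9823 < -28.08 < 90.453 False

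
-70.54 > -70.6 True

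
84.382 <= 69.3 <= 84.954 False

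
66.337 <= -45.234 False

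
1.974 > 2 False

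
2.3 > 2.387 False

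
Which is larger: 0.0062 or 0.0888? 0.0888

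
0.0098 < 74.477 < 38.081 False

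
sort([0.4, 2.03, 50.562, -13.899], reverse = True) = [50.562, 2.03, 0.4, -13.899]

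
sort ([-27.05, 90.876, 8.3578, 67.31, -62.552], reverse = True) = [90.876, 67.31, 8.3578, -27.05, -62.552]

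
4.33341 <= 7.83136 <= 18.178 True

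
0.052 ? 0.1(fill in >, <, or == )<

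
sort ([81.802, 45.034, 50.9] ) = [45.034, 50.9, 81.802]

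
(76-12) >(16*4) False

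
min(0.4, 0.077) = 0.077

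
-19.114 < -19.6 False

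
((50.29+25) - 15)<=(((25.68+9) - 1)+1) False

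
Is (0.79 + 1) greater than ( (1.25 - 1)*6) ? Yes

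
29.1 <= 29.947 True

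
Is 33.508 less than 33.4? No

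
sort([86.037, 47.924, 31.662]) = [31.662, 47.924, 86.037]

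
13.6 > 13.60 False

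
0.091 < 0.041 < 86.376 False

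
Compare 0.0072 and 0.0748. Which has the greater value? 0.0748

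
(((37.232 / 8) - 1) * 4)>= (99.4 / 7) True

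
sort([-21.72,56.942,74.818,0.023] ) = [-21.72,0.023,56.942,74.818]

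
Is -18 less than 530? Yes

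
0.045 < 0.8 True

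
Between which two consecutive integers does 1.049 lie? 1 and 2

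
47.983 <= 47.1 False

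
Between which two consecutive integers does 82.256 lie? 82 and 83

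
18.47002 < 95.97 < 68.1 False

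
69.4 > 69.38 True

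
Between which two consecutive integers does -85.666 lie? -86 and -85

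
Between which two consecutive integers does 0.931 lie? 0 and 1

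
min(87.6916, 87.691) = 87.691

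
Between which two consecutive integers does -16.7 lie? -17 and -16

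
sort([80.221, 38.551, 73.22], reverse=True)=[80.221, 73.22, 38.551]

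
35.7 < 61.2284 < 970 True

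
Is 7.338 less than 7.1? No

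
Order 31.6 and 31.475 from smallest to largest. 31.475, 31.6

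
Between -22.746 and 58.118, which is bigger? 58.118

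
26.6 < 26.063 False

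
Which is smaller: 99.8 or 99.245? 99.245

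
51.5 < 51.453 False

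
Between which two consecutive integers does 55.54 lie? 55 and 56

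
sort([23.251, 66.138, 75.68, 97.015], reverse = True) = [97.015, 75.68, 66.138, 23.251]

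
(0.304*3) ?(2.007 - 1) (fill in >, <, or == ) <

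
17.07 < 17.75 True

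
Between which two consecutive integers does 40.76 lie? 40 and 41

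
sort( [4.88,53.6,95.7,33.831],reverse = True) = [95.7,53.6,33.831,4.88]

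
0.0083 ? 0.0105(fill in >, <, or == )<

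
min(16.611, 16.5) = 16.5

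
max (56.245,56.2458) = 56.2458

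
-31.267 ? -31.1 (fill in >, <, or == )<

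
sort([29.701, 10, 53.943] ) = [10, 29.701, 53.943]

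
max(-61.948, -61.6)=-61.6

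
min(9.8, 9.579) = 9.579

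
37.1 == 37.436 False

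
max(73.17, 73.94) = 73.94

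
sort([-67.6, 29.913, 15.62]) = [-67.6, 15.62, 29.913]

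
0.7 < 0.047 False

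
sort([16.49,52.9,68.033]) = [16.49,52.9,68.033]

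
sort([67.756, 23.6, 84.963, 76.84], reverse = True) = [84.963, 76.84, 67.756, 23.6]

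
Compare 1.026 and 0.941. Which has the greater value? 1.026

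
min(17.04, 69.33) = 17.04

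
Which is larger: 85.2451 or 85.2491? 85.2491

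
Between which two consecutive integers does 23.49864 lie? 23 and 24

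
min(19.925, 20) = 19.925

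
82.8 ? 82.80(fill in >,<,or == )==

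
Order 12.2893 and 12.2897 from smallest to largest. 12.2893, 12.2897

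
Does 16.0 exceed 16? No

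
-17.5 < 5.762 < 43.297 True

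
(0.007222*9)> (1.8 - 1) False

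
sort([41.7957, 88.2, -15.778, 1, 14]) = [-15.778, 1, 14, 41.7957, 88.2]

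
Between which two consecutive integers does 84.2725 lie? 84 and 85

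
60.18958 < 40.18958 False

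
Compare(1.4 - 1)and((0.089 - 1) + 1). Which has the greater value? (1.4 - 1)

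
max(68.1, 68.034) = 68.1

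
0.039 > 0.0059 True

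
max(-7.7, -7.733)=-7.7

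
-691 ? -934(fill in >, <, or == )>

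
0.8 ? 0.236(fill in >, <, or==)>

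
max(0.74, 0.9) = 0.9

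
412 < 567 True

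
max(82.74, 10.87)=82.74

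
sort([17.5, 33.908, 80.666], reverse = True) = [80.666, 33.908, 17.5]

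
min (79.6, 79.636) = 79.6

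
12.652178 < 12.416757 False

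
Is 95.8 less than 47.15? No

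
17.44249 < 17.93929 True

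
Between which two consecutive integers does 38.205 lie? 38 and 39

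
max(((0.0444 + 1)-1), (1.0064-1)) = 0.0444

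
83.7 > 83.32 True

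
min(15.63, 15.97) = 15.63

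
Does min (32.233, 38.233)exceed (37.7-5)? No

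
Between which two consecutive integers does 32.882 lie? 32 and 33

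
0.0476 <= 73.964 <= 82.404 True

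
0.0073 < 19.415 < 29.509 True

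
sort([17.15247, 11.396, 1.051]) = [1.051, 11.396, 17.15247]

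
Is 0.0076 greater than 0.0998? No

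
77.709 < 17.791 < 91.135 False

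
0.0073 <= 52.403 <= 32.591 False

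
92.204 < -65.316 False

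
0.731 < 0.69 False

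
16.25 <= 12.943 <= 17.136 False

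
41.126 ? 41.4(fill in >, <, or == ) <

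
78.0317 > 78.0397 False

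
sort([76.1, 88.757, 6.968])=[6.968, 76.1, 88.757]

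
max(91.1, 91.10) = 91.10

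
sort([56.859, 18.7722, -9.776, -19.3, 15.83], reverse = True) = [56.859, 18.7722, 15.83, -9.776, -19.3]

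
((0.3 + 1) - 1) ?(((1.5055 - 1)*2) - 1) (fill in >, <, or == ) >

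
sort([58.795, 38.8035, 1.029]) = [1.029, 38.8035, 58.795]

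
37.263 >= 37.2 True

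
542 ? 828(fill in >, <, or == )<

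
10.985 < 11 True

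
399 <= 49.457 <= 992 False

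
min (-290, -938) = -938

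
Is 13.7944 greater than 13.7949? No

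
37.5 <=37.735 True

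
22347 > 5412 True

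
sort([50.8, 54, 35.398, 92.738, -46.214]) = [-46.214, 35.398, 50.8, 54, 92.738]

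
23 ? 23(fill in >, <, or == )==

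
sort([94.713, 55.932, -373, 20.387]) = [-373, 20.387, 55.932, 94.713]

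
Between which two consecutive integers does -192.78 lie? -193 and -192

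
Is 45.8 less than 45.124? No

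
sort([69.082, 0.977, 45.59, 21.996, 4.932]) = [0.977, 4.932, 21.996, 45.59, 69.082]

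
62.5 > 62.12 True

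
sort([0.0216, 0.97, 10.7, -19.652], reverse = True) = [10.7, 0.97, 0.0216, -19.652]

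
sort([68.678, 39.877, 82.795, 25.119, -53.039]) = [-53.039, 25.119, 39.877, 68.678, 82.795]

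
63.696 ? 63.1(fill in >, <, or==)>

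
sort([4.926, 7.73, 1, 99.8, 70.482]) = [1, 4.926, 7.73, 70.482, 99.8]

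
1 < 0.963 False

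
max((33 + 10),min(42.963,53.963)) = 43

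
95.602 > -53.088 True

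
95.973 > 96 False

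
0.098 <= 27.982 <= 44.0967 True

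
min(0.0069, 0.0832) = 0.0069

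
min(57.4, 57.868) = 57.4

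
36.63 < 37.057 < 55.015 True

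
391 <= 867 True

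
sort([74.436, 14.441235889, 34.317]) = [14.441235889, 34.317, 74.436]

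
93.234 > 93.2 True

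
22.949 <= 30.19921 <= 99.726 True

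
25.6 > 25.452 True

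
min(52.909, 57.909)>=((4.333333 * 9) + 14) False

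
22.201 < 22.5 True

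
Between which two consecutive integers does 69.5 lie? 69 and 70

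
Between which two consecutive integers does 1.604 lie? 1 and 2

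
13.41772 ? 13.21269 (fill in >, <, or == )>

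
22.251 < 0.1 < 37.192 False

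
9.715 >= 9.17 True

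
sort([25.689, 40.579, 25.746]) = [25.689, 25.746, 40.579]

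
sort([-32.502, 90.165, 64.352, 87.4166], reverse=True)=[90.165, 87.4166, 64.352, -32.502]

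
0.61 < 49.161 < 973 True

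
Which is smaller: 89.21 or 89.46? 89.21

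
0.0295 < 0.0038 False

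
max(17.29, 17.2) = 17.29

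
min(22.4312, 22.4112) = 22.4112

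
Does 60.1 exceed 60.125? No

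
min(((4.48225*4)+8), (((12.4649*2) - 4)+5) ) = 25.929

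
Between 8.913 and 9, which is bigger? 9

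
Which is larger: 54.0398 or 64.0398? 64.0398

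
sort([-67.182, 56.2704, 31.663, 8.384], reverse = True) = [56.2704, 31.663, 8.384, -67.182]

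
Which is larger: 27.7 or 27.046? 27.7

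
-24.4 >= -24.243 False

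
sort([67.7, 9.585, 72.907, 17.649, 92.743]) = [9.585, 17.649, 67.7, 72.907, 92.743]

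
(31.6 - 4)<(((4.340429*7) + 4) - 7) False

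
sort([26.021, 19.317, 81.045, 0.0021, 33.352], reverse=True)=[81.045, 33.352, 26.021, 19.317, 0.0021]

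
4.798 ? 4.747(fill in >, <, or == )>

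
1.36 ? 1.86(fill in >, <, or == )<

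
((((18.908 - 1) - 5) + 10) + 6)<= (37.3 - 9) False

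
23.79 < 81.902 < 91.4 True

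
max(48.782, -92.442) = 48.782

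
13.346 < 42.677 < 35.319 False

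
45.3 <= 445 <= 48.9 False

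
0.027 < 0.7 True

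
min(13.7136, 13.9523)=13.7136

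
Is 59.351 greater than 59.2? Yes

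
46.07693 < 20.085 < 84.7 False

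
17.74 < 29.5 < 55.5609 True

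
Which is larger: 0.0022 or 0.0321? 0.0321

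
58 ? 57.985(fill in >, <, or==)>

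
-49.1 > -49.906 True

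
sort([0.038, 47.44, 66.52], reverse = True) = [66.52, 47.44, 0.038]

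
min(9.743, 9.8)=9.743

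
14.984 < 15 True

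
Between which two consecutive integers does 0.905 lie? 0 and 1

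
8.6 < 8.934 True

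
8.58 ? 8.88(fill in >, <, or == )<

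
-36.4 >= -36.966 True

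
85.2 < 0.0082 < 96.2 False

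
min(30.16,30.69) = 30.16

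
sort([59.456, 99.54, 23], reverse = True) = [99.54, 59.456, 23]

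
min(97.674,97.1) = 97.1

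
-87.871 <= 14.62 True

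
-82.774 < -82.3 True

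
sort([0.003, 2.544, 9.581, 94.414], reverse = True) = [94.414, 9.581, 2.544, 0.003]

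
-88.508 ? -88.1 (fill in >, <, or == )<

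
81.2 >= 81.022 True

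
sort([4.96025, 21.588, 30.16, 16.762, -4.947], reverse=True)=[30.16, 21.588, 16.762, 4.96025, -4.947]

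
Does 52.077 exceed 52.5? No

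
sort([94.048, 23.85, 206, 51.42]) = [23.85, 51.42, 94.048, 206]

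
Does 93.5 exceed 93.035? Yes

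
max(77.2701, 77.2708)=77.2708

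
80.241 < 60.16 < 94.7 False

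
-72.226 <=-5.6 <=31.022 True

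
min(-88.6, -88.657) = -88.657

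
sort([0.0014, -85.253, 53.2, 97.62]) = [-85.253, 0.0014, 53.2, 97.62]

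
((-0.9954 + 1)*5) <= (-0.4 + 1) True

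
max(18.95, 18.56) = 18.95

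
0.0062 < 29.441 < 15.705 False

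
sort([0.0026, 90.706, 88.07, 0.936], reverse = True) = [90.706, 88.07, 0.936, 0.0026]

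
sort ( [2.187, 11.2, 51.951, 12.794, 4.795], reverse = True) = [51.951, 12.794, 11.2, 4.795, 2.187]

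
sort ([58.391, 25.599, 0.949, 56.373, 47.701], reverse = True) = [58.391, 56.373, 47.701, 25.599, 0.949]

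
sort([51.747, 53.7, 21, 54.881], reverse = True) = [54.881, 53.7, 51.747, 21]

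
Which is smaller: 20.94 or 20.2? 20.2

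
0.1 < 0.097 False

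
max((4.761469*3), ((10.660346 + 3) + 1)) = 14.660346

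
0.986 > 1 False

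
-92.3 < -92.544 False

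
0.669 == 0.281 False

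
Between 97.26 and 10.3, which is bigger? 97.26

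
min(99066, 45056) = 45056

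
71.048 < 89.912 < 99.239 True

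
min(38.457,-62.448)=-62.448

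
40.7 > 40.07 True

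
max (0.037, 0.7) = 0.7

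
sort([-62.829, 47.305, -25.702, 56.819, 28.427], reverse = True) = [56.819, 47.305, 28.427, -25.702, -62.829]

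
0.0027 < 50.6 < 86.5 True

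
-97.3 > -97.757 True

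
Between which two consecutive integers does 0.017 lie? 0 and 1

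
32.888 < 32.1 False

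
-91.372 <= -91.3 True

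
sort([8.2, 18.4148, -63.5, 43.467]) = [-63.5, 8.2, 18.4148, 43.467]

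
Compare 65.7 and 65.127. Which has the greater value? 65.7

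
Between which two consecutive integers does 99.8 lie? 99 and 100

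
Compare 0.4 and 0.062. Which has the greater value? 0.4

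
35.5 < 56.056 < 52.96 False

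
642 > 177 True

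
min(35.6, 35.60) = 35.6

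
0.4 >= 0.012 True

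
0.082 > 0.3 False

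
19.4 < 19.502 True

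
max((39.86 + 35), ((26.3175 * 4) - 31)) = 74.86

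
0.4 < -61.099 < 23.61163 False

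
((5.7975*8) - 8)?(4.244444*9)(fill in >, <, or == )>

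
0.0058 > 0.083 False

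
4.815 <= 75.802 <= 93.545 True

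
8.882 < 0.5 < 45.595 False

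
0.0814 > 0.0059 True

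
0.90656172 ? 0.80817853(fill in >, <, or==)>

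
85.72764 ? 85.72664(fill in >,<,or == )>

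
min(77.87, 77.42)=77.42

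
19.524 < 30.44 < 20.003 False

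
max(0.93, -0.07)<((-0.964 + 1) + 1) True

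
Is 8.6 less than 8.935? Yes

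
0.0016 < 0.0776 True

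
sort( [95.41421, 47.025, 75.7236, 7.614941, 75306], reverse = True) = [75306, 95.41421, 75.7236, 47.025, 7.614941]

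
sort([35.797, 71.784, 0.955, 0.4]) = [0.4, 0.955, 35.797, 71.784]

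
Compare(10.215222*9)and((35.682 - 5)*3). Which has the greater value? ((35.682 - 5)*3)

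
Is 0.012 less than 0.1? Yes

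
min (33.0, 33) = 33.0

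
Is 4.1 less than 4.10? No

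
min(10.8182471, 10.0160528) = 10.0160528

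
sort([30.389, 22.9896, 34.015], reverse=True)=[34.015, 30.389, 22.9896]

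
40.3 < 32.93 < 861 False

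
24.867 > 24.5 True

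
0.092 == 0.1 False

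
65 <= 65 True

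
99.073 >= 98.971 True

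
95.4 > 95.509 False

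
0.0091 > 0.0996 False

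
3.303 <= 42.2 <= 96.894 True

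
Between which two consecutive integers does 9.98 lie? 9 and 10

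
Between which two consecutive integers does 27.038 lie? 27 and 28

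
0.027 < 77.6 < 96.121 True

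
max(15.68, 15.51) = 15.68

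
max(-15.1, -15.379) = -15.1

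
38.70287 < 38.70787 True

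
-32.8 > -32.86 True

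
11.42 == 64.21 False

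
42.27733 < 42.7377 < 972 True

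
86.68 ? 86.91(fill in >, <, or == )<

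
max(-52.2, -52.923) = -52.2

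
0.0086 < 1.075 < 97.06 True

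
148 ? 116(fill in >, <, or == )>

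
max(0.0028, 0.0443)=0.0443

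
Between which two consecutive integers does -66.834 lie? -67 and -66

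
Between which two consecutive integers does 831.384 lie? 831 and 832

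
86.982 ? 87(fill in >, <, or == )<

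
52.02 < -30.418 False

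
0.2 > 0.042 True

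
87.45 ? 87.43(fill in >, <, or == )>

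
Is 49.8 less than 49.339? No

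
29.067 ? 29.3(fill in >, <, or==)<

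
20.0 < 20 False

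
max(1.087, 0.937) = 1.087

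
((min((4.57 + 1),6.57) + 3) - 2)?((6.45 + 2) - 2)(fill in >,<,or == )>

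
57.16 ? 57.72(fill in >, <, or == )<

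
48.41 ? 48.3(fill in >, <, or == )>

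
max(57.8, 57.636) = 57.8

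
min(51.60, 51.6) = 51.60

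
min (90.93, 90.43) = 90.43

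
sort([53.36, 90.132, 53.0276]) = [53.0276, 53.36, 90.132]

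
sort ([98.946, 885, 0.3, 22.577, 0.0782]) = [0.0782, 0.3, 22.577, 98.946, 885]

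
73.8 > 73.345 True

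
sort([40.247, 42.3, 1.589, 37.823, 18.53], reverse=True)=[42.3, 40.247, 37.823, 18.53, 1.589]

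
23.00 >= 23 True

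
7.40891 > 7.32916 True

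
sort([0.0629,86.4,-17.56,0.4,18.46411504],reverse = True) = [86.4,18.46411504,0.4,0.0629,-17.56]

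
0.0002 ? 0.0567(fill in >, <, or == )<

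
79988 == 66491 False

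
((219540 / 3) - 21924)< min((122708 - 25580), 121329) True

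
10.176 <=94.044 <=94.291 True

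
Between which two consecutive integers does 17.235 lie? 17 and 18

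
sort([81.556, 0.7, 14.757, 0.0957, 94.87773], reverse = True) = [94.87773, 81.556, 14.757, 0.7, 0.0957]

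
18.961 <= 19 True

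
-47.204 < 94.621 True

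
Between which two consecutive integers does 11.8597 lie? 11 and 12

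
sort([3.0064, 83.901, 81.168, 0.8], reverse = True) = [83.901, 81.168, 3.0064, 0.8]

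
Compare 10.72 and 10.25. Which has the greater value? 10.72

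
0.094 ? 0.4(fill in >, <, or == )<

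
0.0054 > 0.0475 False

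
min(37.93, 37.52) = 37.52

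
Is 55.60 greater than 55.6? No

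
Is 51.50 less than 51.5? No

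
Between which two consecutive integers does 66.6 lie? 66 and 67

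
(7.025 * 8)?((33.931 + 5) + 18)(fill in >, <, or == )<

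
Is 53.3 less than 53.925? Yes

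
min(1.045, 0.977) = 0.977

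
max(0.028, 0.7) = 0.7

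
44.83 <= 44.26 False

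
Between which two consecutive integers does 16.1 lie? 16 and 17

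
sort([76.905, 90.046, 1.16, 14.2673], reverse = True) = [90.046, 76.905, 14.2673, 1.16]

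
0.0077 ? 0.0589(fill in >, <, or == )<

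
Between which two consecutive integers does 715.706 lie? 715 and 716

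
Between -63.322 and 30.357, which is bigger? 30.357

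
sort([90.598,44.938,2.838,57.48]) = [2.838,44.938,57.48,90.598]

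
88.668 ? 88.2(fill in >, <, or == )>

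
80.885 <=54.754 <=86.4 False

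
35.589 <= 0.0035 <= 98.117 False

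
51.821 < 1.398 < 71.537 False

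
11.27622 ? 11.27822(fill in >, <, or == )<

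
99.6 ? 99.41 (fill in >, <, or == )>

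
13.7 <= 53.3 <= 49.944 False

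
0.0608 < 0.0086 False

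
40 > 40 False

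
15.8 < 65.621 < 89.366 True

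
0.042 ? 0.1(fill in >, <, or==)<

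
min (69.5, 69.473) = 69.473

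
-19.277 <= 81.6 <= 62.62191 False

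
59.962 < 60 True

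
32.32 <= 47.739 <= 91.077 True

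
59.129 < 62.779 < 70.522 True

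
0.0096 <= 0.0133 True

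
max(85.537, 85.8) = 85.8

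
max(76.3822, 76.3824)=76.3824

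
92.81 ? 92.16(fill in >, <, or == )>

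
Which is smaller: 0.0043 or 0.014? 0.0043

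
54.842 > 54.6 True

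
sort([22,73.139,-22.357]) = [-22.357,22,73.139]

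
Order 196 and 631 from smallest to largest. 196, 631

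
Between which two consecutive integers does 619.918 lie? 619 and 620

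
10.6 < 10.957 True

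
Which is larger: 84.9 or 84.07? 84.9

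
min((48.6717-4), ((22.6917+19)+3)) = 44.6717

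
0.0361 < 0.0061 False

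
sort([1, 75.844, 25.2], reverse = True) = [75.844, 25.2, 1]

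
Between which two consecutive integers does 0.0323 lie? 0 and 1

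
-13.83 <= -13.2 True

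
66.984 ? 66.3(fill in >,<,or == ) >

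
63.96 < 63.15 False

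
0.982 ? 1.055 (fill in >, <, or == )<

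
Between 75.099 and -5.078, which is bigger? 75.099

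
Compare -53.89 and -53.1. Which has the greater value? -53.1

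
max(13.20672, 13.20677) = 13.20677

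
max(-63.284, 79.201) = 79.201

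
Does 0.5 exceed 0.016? Yes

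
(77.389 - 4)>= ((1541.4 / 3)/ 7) False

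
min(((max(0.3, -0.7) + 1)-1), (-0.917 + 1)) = 0.083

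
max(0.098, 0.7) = 0.7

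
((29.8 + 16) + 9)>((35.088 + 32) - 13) True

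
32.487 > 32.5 False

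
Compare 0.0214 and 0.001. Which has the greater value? 0.0214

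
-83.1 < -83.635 False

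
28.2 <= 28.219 True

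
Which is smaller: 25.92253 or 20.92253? 20.92253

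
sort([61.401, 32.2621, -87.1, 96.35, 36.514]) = [-87.1, 32.2621, 36.514, 61.401, 96.35]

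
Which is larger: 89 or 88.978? 89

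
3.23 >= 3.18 True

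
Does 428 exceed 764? No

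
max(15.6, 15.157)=15.6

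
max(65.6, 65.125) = 65.6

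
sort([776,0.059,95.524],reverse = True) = [776,95.524,0.059]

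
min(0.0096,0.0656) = 0.0096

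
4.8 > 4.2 True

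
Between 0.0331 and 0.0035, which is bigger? 0.0331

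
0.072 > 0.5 False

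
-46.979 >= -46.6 False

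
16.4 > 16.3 True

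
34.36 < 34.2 False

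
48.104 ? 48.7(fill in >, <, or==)<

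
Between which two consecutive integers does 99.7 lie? 99 and 100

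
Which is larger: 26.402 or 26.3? 26.402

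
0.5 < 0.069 False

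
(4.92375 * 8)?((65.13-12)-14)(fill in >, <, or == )>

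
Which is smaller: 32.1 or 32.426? 32.1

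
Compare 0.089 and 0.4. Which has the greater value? 0.4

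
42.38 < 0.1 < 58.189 False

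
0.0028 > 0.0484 False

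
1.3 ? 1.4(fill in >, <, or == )<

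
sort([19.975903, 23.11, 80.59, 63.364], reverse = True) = [80.59, 63.364, 23.11, 19.975903]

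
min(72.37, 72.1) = 72.1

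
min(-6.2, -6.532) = -6.532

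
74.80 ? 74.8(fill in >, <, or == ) ==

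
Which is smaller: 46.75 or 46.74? 46.74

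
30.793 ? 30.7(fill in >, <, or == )>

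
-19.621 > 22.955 False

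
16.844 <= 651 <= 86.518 False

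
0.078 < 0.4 True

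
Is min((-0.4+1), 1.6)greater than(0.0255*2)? Yes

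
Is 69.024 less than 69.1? Yes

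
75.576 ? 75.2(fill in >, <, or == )>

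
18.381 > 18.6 False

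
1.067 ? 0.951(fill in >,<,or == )>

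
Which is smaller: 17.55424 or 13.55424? 13.55424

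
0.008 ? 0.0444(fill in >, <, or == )<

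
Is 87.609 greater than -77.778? Yes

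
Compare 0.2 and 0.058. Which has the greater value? 0.2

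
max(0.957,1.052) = 1.052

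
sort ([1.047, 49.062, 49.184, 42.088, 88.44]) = [1.047, 42.088, 49.062, 49.184, 88.44]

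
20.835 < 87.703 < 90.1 True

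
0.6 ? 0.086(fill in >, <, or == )>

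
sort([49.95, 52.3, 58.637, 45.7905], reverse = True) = [58.637, 52.3, 49.95, 45.7905]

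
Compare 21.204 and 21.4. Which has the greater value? 21.4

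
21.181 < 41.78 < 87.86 True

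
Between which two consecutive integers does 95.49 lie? 95 and 96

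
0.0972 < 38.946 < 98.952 True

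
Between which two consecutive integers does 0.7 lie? 0 and 1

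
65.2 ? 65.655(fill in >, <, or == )<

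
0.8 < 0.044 False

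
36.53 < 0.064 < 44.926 False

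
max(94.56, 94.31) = 94.56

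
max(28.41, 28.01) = 28.41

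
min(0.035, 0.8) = 0.035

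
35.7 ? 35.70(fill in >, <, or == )==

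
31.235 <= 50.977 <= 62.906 True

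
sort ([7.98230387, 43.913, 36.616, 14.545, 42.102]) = [7.98230387, 14.545, 36.616, 42.102, 43.913]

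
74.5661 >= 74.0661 True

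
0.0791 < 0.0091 False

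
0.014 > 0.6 False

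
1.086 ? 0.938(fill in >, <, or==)>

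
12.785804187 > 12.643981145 True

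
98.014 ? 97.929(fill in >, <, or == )>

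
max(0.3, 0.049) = 0.3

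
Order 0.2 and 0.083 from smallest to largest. 0.083, 0.2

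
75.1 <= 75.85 True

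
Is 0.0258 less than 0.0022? No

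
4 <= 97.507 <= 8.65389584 False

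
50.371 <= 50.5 True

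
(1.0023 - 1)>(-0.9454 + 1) False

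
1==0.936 False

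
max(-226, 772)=772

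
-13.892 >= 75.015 False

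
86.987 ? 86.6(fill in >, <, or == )>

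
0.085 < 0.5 True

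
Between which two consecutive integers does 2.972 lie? 2 and 3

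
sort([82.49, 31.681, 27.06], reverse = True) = [82.49, 31.681, 27.06]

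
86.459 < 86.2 False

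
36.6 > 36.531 True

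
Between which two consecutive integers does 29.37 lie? 29 and 30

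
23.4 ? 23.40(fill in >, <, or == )==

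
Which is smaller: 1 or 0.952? 0.952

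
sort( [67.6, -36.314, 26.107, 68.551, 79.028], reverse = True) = [79.028, 68.551, 67.6, 26.107, -36.314]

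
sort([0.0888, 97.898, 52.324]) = [0.0888, 52.324, 97.898]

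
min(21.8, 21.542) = 21.542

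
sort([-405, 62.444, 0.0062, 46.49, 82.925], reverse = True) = [82.925, 62.444, 46.49, 0.0062, -405]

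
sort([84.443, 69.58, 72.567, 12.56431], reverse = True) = [84.443, 72.567, 69.58, 12.56431]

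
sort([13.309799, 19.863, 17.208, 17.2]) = [13.309799, 17.2, 17.208, 19.863]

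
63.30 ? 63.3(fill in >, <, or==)==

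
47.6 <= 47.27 False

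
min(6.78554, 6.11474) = 6.11474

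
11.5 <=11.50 True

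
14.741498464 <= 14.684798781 False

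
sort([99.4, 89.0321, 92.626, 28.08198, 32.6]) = [28.08198, 32.6, 89.0321, 92.626, 99.4]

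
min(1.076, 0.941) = 0.941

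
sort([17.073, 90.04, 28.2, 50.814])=[17.073, 28.2, 50.814, 90.04]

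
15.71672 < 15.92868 True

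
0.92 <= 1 True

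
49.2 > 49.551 False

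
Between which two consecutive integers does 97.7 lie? 97 and 98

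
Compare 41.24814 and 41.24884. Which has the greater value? 41.24884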